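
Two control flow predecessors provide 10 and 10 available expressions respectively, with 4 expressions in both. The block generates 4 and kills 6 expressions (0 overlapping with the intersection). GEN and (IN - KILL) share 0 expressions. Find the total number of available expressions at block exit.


IN = intersection of predecessors = 4
IN - KILL = 4 - 0 = 4
|OUT| = |GEN| + |IN - KILL| - |GEN ∩ (IN - KILL)| = 4 + 4 - 0 = 8

8


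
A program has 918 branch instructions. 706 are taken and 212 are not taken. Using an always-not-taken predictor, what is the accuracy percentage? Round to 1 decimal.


Predictor: always-not-taken
Correct predictions = 212
Accuracy = 212 / 918 * 100 = 23.1%

23.1


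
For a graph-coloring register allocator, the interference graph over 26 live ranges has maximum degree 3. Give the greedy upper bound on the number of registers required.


Greedy coloring never needs more than (max_degree + 1) colors: when coloring a vertex, at most max_degree neighbors are already colored.
Upper bound = 3 + 1 = 4

4


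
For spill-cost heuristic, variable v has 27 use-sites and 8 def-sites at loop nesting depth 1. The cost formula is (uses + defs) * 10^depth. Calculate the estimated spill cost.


uses + defs = 27 + 8 = 35
10^1 = 10
Spill cost = 35 * 10 = 350

350


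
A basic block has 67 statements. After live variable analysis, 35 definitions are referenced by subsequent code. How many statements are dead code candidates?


Dead code = total statements - live definitions
= 67 - 35 = 32

32


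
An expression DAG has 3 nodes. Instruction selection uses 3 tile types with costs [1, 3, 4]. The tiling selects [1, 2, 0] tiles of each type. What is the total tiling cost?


Total cost = sum(count_i * cost_i)
= 1*1 + 2*3 + 0*4
= 7

7


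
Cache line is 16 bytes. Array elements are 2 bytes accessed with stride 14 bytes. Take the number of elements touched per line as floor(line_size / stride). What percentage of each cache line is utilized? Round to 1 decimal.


Elements per cache line = floor(16 / 14) = 1
Bytes used = 1 * 2 = 2
Utilization = 2 / 16 * 100 = 12.5%

12.5


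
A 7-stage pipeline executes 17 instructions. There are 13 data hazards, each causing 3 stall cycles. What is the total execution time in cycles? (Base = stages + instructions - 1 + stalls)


Base cycles = 7 + 17 - 1 = 23
Total stalls = 13 * 3 = 39
Total = 23 + 39 = 62

62


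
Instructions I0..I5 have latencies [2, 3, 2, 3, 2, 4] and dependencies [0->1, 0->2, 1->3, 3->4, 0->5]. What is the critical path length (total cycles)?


Compute longest path through dependency graph: dist(Ik) = max over predecessors of dist + latency(Ik).
dist(I0) = latency 2 = 2
dist(I1) = dist(I0) + 3 = 2 + 3 = 5
dist(I2) = dist(I0) + 2 = 2 + 2 = 4
dist(I3) = dist(I1) + 3 = 5 + 3 = 8
dist(I4) = dist(I3) + 2 = 8 + 2 = 10
dist(I5) = dist(I0) + 4 = 2 + 4 = 6
Critical path = max dist = 10

10


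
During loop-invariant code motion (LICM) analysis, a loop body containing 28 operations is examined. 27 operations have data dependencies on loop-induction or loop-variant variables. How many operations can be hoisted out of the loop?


Invariant candidates = total - loop-dependent
= 28 - 27 = 1

1


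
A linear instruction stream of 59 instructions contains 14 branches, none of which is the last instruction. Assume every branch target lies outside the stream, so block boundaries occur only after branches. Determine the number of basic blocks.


With no in-sequence branch targets, the leaders are the first instruction plus the instruction after each branch.
Number of basic blocks = branches + 1
= 14 + 1 = 15

15


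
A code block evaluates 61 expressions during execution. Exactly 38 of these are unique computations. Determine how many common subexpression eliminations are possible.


CSE count = total expressions - unique expressions
= 61 - 38 = 23

23


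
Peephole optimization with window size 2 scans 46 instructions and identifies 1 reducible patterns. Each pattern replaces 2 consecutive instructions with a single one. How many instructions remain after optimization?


Each match removes 1 instructions.
Total removed = 1 * 1 = 1
Remaining = 46 - 1 = 45

45


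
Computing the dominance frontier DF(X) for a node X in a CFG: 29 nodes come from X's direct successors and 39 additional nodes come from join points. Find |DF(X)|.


DF(X) = direct successor contributions + join point contributions
= 29 + 39 = 68

68


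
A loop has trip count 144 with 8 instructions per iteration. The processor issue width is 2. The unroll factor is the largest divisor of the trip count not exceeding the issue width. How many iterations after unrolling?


Largest divisor of 144 <= 2 is 2
New iterations = 144 / 2 = 72

72


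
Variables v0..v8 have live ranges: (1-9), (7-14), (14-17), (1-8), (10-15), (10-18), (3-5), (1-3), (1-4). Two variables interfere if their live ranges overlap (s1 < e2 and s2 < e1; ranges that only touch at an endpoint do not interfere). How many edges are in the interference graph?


Check all pairs for overlapping intervals.
Two intervals (s1,e1) and (s2,e2) overlap if s1 < e2 and s2 < e1.
v0 (1-9) vs v1..v8: overlaps v1, v3, v6, v7, v8 -> 5
v1 (7-14) vs v2..v8: overlaps v3, v4, v5 -> 3
v2 (14-17) vs v3..v8: overlaps v4, v5 -> 2
v3 (1-8) vs v4..v8: overlaps v6, v7, v8 -> 3
v4 (10-15) vs v5..v8: overlaps v5 -> 1
v5 (10-18) vs v6..v8: overlaps none -> 0
v6 (3-5) vs v7..v8: overlaps v8 -> 1
v7 (1-3) vs v8: overlaps v8 -> 1
Total overlapping pairs = 5 + 3 + 2 + 3 + 1 + 0 + 1 + 1 = 16

16


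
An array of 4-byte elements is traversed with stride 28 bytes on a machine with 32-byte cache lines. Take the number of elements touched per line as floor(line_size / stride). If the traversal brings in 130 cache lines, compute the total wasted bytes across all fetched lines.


Elements per line = floor(32 / 28) = 1
Bytes used per line = 1 * 4 = 4
Wasted per line = 32 - 4 = 28
Total wasted = 28 * 130 = 3640

3640


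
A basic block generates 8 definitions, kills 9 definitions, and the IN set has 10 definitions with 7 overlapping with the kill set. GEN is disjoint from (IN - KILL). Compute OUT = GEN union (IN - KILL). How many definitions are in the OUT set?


IN - KILL: 10 - 7 = 3 surviving definitions
OUT = GEN + surviving = 8 + 3 = 11

11


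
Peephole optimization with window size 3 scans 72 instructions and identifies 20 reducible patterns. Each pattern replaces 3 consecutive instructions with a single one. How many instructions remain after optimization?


Each match removes 2 instructions.
Total removed = 20 * 2 = 40
Remaining = 72 - 40 = 32

32


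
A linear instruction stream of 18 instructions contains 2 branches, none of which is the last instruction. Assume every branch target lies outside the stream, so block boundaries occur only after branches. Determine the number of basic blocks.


With no in-sequence branch targets, the leaders are the first instruction plus the instruction after each branch.
Number of basic blocks = branches + 1
= 2 + 1 = 3

3


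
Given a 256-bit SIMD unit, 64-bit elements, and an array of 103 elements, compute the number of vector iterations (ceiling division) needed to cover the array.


Width = 256 / 64 = 4 elements per vector op
Iterations = ceil(103 / 4) = 26

26


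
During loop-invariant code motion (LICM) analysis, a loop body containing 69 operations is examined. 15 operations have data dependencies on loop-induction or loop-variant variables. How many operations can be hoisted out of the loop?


Invariant candidates = total - loop-dependent
= 69 - 15 = 54

54


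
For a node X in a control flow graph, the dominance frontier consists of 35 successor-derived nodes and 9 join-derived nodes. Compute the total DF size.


DF(X) = direct successor contributions + join point contributions
= 35 + 9 = 44

44


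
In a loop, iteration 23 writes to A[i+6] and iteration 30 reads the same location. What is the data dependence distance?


Distance = read iteration - write iteration
= 30 - 23 = 7

7


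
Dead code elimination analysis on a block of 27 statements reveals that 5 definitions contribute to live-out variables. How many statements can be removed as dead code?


Dead code = total statements - live definitions
= 27 - 5 = 22

22


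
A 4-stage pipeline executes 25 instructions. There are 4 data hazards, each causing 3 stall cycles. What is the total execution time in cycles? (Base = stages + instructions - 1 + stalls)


Base cycles = 4 + 25 - 1 = 28
Total stalls = 4 * 3 = 12
Total = 28 + 12 = 40

40


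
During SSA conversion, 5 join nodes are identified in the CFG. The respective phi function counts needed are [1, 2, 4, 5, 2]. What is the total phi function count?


Total phi functions = sum of phi functions at each join node
= 1 + 2 + 4 + 5 + 2 = 14

14


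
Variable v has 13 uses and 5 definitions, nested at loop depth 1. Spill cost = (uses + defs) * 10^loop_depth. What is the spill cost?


uses + defs = 13 + 5 = 18
10^1 = 10
Spill cost = 18 * 10 = 180

180


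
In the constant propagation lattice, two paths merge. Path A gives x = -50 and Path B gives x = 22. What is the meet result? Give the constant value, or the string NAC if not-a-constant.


Meet operation: if both paths give the same constant, result is that constant; if they differ, result is NAC (not-a-constant).
Path A: -50, Path B: 22 -> differ
Result: not-a-constant -> NAC

NAC


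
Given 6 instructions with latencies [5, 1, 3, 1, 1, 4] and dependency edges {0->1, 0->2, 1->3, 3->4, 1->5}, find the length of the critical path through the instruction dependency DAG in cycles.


Compute longest path through dependency graph: dist(Ik) = max over predecessors of dist + latency(Ik).
dist(I0) = latency 5 = 5
dist(I1) = dist(I0) + 1 = 5 + 1 = 6
dist(I2) = dist(I0) + 3 = 5 + 3 = 8
dist(I3) = dist(I1) + 1 = 6 + 1 = 7
dist(I4) = dist(I3) + 1 = 7 + 1 = 8
dist(I5) = dist(I1) + 4 = 6 + 4 = 10
Critical path = max dist = 10

10


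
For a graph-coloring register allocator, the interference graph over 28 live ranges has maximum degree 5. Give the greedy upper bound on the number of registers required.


Greedy coloring never needs more than (max_degree + 1) colors: when coloring a vertex, at most max_degree neighbors are already colored.
Upper bound = 5 + 1 = 6

6


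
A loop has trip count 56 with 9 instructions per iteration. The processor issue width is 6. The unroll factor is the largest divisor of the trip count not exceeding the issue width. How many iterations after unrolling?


Largest divisor of 56 <= 6 is 4
New iterations = 56 / 4 = 14

14


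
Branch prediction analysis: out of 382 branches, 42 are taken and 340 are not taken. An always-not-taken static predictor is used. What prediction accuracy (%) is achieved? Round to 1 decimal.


Predictor: always-not-taken
Correct predictions = 340
Accuracy = 340 / 382 * 100 = 89.0%

89.0


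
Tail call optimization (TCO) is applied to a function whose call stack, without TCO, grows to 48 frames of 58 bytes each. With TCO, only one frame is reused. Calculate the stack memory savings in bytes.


Without TCO: 48 * 58 = 2784 bytes
With TCO: reuse 1 frame = 58 bytes
Savings = 2784 - 58 = 2726

2726


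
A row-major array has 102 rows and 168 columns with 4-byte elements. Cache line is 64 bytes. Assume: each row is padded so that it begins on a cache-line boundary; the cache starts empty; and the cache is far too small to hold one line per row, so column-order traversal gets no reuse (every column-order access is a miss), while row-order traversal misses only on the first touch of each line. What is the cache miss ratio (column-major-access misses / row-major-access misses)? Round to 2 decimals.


Each row occupies 168 * 4 = 672 bytes and starts on a line boundary, so it spans ceil(672 / 64) = 11 cache lines.
Row-major traversal misses (one per line touched): 102 * ceil(168 * 4 / 64) = 1122
Column-major traversal misses (no reuse, every access misses): 102 * 168 = 17136
Ratio = 17136 / 1122 = 15.27

15.27


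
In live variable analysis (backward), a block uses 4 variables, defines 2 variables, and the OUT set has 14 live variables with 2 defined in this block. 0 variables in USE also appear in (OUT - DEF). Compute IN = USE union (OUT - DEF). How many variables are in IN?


OUT - DEF: 14 - 2 = 12
|IN| = |USE| + |OUT - DEF| - |USE ∩ (OUT - DEF)| = 4 + 12 - 0 = 16

16


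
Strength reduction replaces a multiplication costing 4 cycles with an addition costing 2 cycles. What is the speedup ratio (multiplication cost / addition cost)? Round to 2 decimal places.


Ratio = mult_cost / add_cost = 4 / 2 = 2.0

2.0


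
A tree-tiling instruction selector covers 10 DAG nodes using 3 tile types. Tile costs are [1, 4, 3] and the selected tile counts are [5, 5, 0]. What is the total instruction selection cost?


Total cost = sum(count_i * cost_i)
= 5*1 + 5*4 + 0*3
= 25

25


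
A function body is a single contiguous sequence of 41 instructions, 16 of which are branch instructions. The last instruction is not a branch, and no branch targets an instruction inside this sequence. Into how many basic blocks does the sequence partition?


With no in-sequence branch targets, the leaders are the first instruction plus the instruction after each branch.
Number of basic blocks = branches + 1
= 16 + 1 = 17

17


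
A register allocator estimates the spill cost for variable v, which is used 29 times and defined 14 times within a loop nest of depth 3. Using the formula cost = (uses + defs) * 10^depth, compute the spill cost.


uses + defs = 29 + 14 = 43
10^3 = 1000
Spill cost = 43 * 1000 = 43000

43000


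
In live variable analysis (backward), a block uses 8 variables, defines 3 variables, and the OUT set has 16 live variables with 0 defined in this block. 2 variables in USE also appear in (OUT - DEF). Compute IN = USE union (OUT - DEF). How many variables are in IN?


OUT - DEF: 16 - 0 = 16
|IN| = |USE| + |OUT - DEF| - |USE ∩ (OUT - DEF)| = 8 + 16 - 2 = 22

22


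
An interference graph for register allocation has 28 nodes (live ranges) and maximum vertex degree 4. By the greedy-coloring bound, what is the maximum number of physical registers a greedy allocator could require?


Greedy coloring never needs more than (max_degree + 1) colors: when coloring a vertex, at most max_degree neighbors are already colored.
Upper bound = 4 + 1 = 5

5


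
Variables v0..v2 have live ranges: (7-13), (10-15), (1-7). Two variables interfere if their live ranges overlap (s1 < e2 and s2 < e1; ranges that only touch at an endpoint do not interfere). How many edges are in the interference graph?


Check all pairs for overlapping intervals.
Two intervals (s1,e1) and (s2,e2) overlap if s1 < e2 and s2 < e1.
v0 (7-13) vs v1..v2: overlaps v1 -> 1
v1 (10-15) vs v2: overlaps none -> 0
Total overlapping pairs = 1 + 0 = 1

1


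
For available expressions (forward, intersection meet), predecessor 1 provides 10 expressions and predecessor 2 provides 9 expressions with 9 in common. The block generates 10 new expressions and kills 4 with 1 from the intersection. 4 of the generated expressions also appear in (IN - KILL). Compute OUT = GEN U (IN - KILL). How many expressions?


IN = intersection of predecessors = 9
IN - KILL = 9 - 1 = 8
|OUT| = |GEN| + |IN - KILL| - |GEN ∩ (IN - KILL)| = 10 + 8 - 4 = 14

14


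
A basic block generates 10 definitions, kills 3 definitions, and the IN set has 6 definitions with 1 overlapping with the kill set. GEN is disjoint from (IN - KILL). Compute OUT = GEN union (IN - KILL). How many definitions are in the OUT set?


IN - KILL: 6 - 1 = 5 surviving definitions
OUT = GEN + surviving = 10 + 5 = 15

15


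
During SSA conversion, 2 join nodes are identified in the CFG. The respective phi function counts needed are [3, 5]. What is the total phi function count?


Total phi functions = sum of phi functions at each join node
= 3 + 5 = 8

8


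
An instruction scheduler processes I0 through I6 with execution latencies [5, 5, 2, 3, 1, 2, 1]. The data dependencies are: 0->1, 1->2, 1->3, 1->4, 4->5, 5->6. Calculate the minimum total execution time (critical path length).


Compute longest path through dependency graph: dist(Ik) = max over predecessors of dist + latency(Ik).
dist(I0) = latency 5 = 5
dist(I1) = dist(I0) + 5 = 5 + 5 = 10
dist(I2) = dist(I1) + 2 = 10 + 2 = 12
dist(I3) = dist(I1) + 3 = 10 + 3 = 13
dist(I4) = dist(I1) + 1 = 10 + 1 = 11
dist(I5) = dist(I4) + 2 = 11 + 2 = 13
dist(I6) = dist(I5) + 1 = 13 + 1 = 14
Critical path = max dist = 14

14


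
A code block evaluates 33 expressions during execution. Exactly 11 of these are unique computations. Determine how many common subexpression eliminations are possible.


CSE count = total expressions - unique expressions
= 33 - 11 = 22

22


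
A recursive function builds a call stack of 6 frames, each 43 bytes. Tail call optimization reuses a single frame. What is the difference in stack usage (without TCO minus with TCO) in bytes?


Without TCO: 6 * 43 = 258 bytes
With TCO: reuse 1 frame = 43 bytes
Savings = 258 - 43 = 215

215


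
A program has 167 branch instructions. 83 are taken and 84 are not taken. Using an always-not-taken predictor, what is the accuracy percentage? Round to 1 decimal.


Predictor: always-not-taken
Correct predictions = 84
Accuracy = 84 / 167 * 100 = 50.3%

50.3


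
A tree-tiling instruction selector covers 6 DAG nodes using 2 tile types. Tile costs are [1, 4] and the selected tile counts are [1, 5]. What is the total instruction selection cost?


Total cost = sum(count_i * cost_i)
= 1*1 + 5*4
= 21

21


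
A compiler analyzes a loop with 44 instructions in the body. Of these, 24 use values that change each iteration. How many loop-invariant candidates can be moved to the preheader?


Invariant candidates = total - loop-dependent
= 44 - 24 = 20

20


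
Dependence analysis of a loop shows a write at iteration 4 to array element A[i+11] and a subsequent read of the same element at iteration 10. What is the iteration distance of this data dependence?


Distance = read iteration - write iteration
= 10 - 4 = 6

6


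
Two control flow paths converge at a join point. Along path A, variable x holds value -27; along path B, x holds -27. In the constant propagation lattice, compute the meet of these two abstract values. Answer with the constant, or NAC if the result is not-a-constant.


Meet operation: if both paths give the same constant, result is that constant; if they differ, result is NAC (not-a-constant).
Path A: -27, Path B: -27 -> equal
Result: constant -> -27

-27


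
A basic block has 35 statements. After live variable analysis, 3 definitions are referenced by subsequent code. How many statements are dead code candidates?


Dead code = total statements - live definitions
= 35 - 3 = 32

32


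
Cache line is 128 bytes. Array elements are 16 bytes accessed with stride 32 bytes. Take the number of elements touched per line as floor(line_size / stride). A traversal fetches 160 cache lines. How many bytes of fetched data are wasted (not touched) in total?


Elements per line = floor(128 / 32) = 4
Bytes used per line = 4 * 16 = 64
Wasted per line = 128 - 64 = 64
Total wasted = 64 * 160 = 10240

10240


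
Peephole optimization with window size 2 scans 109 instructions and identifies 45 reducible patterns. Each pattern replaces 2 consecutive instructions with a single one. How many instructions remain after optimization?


Each match removes 1 instructions.
Total removed = 45 * 1 = 45
Remaining = 109 - 45 = 64

64


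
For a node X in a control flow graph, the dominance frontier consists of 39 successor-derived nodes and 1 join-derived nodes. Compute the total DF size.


DF(X) = direct successor contributions + join point contributions
= 39 + 1 = 40

40


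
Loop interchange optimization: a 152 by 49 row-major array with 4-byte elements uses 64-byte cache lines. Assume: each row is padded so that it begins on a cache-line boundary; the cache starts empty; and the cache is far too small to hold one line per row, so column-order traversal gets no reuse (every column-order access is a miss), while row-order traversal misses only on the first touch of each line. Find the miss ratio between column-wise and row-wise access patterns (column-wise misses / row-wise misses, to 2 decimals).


Each row occupies 49 * 4 = 196 bytes and starts on a line boundary, so it spans ceil(196 / 64) = 4 cache lines.
Row-major traversal misses (one per line touched): 152 * ceil(49 * 4 / 64) = 608
Column-major traversal misses (no reuse, every access misses): 152 * 49 = 7448
Ratio = 7448 / 608 = 12.25

12.25


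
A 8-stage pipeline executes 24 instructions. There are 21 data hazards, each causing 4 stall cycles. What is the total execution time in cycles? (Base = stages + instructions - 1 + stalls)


Base cycles = 8 + 24 - 1 = 31
Total stalls = 21 * 4 = 84
Total = 31 + 84 = 115

115


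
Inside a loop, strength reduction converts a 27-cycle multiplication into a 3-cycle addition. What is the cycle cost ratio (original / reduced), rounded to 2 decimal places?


Ratio = mult_cost / add_cost = 27 / 3 = 9.0

9.0


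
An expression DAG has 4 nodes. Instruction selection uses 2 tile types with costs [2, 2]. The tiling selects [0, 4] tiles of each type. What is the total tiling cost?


Total cost = sum(count_i * cost_i)
= 0*2 + 4*2
= 8

8


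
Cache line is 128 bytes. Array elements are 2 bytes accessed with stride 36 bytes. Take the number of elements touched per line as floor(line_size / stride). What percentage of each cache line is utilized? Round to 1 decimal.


Elements per cache line = floor(128 / 36) = 3
Bytes used = 3 * 2 = 6
Utilization = 6 / 128 * 100 = 4.7%

4.7


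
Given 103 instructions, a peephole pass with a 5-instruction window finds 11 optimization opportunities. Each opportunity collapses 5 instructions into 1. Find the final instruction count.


Each match removes 4 instructions.
Total removed = 11 * 4 = 44
Remaining = 103 - 44 = 59

59


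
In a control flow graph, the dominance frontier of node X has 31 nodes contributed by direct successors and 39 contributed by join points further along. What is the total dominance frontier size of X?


DF(X) = direct successor contributions + join point contributions
= 31 + 39 = 70

70


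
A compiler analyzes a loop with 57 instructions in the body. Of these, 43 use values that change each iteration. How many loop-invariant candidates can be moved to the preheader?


Invariant candidates = total - loop-dependent
= 57 - 43 = 14

14


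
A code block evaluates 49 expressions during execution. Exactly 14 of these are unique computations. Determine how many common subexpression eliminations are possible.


CSE count = total expressions - unique expressions
= 49 - 14 = 35

35


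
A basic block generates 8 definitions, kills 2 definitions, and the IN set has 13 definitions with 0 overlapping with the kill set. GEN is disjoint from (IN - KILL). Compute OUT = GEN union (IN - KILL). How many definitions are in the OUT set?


IN - KILL: 13 - 0 = 13 surviving definitions
OUT = GEN + surviving = 8 + 13 = 21

21


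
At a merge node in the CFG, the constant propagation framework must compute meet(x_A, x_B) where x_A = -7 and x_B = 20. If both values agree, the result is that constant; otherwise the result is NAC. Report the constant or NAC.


Meet operation: if both paths give the same constant, result is that constant; if they differ, result is NAC (not-a-constant).
Path A: -7, Path B: 20 -> differ
Result: not-a-constant -> NAC

NAC


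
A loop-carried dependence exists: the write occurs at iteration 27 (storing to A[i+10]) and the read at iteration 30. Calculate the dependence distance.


Distance = read iteration - write iteration
= 30 - 27 = 3

3


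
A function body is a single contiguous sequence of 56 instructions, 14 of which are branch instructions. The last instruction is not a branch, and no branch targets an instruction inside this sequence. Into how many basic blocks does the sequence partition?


With no in-sequence branch targets, the leaders are the first instruction plus the instruction after each branch.
Number of basic blocks = branches + 1
= 14 + 1 = 15

15


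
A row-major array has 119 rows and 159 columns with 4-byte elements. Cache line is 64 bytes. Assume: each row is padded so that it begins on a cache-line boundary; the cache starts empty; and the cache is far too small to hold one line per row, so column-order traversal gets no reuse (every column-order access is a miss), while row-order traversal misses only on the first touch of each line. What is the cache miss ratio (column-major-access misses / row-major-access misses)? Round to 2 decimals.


Each row occupies 159 * 4 = 636 bytes and starts on a line boundary, so it spans ceil(636 / 64) = 10 cache lines.
Row-major traversal misses (one per line touched): 119 * ceil(159 * 4 / 64) = 1190
Column-major traversal misses (no reuse, every access misses): 119 * 159 = 18921
Ratio = 18921 / 1190 = 15.9

15.9


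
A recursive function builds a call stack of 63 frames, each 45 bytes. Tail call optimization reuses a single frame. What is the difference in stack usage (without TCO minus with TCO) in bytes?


Without TCO: 63 * 45 = 2835 bytes
With TCO: reuse 1 frame = 45 bytes
Savings = 2835 - 45 = 2790

2790


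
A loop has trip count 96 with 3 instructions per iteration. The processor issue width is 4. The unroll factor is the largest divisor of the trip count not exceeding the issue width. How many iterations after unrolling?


Largest divisor of 96 <= 4 is 4
New iterations = 96 / 4 = 24

24


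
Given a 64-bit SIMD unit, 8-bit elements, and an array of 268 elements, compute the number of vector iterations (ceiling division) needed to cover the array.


Width = 64 / 8 = 8 elements per vector op
Iterations = ceil(268 / 8) = 34

34


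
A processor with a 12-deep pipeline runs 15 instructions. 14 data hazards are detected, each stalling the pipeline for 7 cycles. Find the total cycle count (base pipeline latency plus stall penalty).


Base cycles = 12 + 15 - 1 = 26
Total stalls = 14 * 7 = 98
Total = 26 + 98 = 124

124


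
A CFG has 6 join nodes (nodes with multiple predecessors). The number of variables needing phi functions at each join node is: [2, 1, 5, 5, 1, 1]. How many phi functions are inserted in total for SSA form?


Total phi functions = sum of phi functions at each join node
= 2 + 1 + 5 + 5 + 1 + 1 = 15

15


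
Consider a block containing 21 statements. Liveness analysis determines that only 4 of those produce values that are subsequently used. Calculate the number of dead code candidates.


Dead code = total statements - live definitions
= 21 - 4 = 17

17


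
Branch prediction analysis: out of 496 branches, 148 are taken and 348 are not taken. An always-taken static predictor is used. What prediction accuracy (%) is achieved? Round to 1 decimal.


Predictor: always-taken
Correct predictions = 148
Accuracy = 148 / 496 * 100 = 29.8%

29.8


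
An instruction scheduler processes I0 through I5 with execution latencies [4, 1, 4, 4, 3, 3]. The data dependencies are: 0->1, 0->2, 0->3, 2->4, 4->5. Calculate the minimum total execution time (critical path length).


Compute longest path through dependency graph: dist(Ik) = max over predecessors of dist + latency(Ik).
dist(I0) = latency 4 = 4
dist(I1) = dist(I0) + 1 = 4 + 1 = 5
dist(I2) = dist(I0) + 4 = 4 + 4 = 8
dist(I3) = dist(I0) + 4 = 4 + 4 = 8
dist(I4) = dist(I2) + 3 = 8 + 3 = 11
dist(I5) = dist(I4) + 3 = 11 + 3 = 14
Critical path = max dist = 14

14


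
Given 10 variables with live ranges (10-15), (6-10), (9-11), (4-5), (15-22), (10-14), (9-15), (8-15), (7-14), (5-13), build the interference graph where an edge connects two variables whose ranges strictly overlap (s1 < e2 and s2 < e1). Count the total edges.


Check all pairs for overlapping intervals.
Two intervals (s1,e1) and (s2,e2) overlap if s1 < e2 and s2 < e1.
v0 (10-15) vs v1..v9: overlaps v2, v5, v6, v7, v8, v9 -> 6
v1 (6-10) vs v2..v9: overlaps v2, v6, v7, v8, v9 -> 5
v2 (9-11) vs v3..v9: overlaps v5, v6, v7, v8, v9 -> 5
v3 (4-5) vs v4..v9: overlaps none -> 0
v4 (15-22) vs v5..v9: overlaps none -> 0
v5 (10-14) vs v6..v9: overlaps v6, v7, v8, v9 -> 4
v6 (9-15) vs v7..v9: overlaps v7, v8, v9 -> 3
v7 (8-15) vs v8..v9: overlaps v8, v9 -> 2
v8 (7-14) vs v9: overlaps v9 -> 1
Total overlapping pairs = 6 + 5 + 5 + 0 + 0 + 4 + 3 + 2 + 1 = 26

26


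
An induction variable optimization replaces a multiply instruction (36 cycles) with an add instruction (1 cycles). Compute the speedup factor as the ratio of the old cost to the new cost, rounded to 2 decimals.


Ratio = mult_cost / add_cost = 36 / 1 = 36.0

36.0


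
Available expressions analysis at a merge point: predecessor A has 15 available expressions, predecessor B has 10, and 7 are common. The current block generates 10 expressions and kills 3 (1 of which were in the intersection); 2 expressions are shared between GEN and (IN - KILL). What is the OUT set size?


IN = intersection of predecessors = 7
IN - KILL = 7 - 1 = 6
|OUT| = |GEN| + |IN - KILL| - |GEN ∩ (IN - KILL)| = 10 + 6 - 2 = 14

14


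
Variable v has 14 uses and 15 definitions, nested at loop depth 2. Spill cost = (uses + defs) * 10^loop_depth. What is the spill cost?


uses + defs = 14 + 15 = 29
10^2 = 100
Spill cost = 29 * 100 = 2900

2900


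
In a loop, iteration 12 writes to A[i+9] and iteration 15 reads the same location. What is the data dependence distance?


Distance = read iteration - write iteration
= 15 - 12 = 3

3


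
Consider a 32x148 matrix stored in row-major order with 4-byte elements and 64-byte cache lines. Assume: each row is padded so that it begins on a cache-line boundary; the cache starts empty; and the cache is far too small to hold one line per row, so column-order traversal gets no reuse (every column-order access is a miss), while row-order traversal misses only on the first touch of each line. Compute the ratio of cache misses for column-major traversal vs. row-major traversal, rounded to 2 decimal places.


Each row occupies 148 * 4 = 592 bytes and starts on a line boundary, so it spans ceil(592 / 64) = 10 cache lines.
Row-major traversal misses (one per line touched): 32 * ceil(148 * 4 / 64) = 320
Column-major traversal misses (no reuse, every access misses): 32 * 148 = 4736
Ratio = 4736 / 320 = 14.8

14.8


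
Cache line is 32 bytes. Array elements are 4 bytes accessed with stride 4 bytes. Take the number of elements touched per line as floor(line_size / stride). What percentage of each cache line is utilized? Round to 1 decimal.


Elements per cache line = floor(32 / 4) = 8
Bytes used = 8 * 4 = 32
Utilization = 32 / 32 * 100 = 100.0%

100.0


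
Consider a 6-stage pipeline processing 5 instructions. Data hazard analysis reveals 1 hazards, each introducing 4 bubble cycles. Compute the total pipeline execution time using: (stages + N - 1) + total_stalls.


Base cycles = 6 + 5 - 1 = 10
Total stalls = 1 * 4 = 4
Total = 10 + 4 = 14

14


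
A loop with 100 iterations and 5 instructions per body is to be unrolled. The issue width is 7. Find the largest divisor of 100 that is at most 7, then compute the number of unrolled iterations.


Largest divisor of 100 <= 7 is 5
New iterations = 100 / 5 = 20

20


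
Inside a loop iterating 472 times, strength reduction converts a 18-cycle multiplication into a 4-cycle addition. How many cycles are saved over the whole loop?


Per-iteration saving = 18 - 4 = 14
Total saved = 472 * 14 = 6608

6608


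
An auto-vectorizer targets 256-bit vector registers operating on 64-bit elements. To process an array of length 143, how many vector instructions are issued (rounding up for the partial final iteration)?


Width = 256 / 64 = 4 elements per vector op
Iterations = ceil(143 / 4) = 36

36


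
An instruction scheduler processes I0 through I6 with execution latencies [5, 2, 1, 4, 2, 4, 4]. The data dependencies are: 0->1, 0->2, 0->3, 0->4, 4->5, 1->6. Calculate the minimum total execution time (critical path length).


Compute longest path through dependency graph: dist(Ik) = max over predecessors of dist + latency(Ik).
dist(I0) = latency 5 = 5
dist(I1) = dist(I0) + 2 = 5 + 2 = 7
dist(I2) = dist(I0) + 1 = 5 + 1 = 6
dist(I3) = dist(I0) + 4 = 5 + 4 = 9
dist(I4) = dist(I0) + 2 = 5 + 2 = 7
dist(I5) = dist(I4) + 4 = 7 + 4 = 11
dist(I6) = dist(I1) + 4 = 7 + 4 = 11
Critical path = max dist = 11

11


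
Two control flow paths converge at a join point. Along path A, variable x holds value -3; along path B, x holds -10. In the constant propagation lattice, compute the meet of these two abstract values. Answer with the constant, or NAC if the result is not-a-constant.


Meet operation: if both paths give the same constant, result is that constant; if they differ, result is NAC (not-a-constant).
Path A: -3, Path B: -10 -> differ
Result: not-a-constant -> NAC

NAC


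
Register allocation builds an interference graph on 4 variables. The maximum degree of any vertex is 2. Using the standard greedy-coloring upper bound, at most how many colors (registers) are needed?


Greedy coloring never needs more than (max_degree + 1) colors: when coloring a vertex, at most max_degree neighbors are already colored.
Upper bound = 2 + 1 = 3

3


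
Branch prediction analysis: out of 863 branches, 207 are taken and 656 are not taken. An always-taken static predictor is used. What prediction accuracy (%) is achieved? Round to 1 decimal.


Predictor: always-taken
Correct predictions = 207
Accuracy = 207 / 863 * 100 = 24.0%

24.0


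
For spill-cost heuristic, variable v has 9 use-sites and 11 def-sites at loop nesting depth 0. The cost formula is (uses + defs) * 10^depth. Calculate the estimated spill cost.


uses + defs = 9 + 11 = 20
10^0 = 1
Spill cost = 20 * 1 = 20

20


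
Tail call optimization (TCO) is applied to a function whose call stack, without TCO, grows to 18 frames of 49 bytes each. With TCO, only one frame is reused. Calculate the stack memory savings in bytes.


Without TCO: 18 * 49 = 882 bytes
With TCO: reuse 1 frame = 49 bytes
Savings = 882 - 49 = 833

833


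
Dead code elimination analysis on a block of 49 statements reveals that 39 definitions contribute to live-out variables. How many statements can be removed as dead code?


Dead code = total statements - live definitions
= 49 - 39 = 10

10


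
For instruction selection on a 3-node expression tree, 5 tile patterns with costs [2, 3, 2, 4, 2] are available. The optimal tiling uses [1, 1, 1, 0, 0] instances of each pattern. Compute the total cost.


Total cost = sum(count_i * cost_i)
= 1*2 + 1*3 + 1*2 + 0*4 + 0*2
= 7

7


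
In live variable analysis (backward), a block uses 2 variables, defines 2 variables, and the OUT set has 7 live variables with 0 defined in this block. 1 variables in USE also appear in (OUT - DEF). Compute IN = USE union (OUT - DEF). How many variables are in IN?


OUT - DEF: 7 - 0 = 7
|IN| = |USE| + |OUT - DEF| - |USE ∩ (OUT - DEF)| = 2 + 7 - 1 = 8

8


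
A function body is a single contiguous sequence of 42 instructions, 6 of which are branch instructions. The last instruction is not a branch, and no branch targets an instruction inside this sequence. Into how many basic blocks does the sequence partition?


With no in-sequence branch targets, the leaders are the first instruction plus the instruction after each branch.
Number of basic blocks = branches + 1
= 6 + 1 = 7

7


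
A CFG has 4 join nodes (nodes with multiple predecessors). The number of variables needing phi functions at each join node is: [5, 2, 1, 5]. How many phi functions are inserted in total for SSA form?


Total phi functions = sum of phi functions at each join node
= 5 + 2 + 1 + 5 = 13

13


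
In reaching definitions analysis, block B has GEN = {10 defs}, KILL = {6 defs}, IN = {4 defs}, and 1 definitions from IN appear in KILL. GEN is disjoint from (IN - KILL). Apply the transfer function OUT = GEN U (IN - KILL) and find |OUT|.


IN - KILL: 4 - 1 = 3 surviving definitions
OUT = GEN + surviving = 10 + 3 = 13

13


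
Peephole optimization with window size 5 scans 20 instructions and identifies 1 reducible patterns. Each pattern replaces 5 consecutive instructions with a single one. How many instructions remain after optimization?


Each match removes 4 instructions.
Total removed = 1 * 4 = 4
Remaining = 20 - 4 = 16

16


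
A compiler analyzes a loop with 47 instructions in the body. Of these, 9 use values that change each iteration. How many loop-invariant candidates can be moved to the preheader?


Invariant candidates = total - loop-dependent
= 47 - 9 = 38

38


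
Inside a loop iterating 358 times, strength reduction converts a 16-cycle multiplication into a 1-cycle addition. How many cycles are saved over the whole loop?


Per-iteration saving = 16 - 1 = 15
Total saved = 358 * 15 = 5370

5370


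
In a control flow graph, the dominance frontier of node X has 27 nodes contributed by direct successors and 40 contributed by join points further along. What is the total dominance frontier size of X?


DF(X) = direct successor contributions + join point contributions
= 27 + 40 = 67

67


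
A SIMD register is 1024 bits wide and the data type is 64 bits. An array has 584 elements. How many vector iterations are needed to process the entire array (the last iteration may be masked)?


Width = 1024 / 64 = 16 elements per vector op
Iterations = ceil(584 / 16) = 37

37


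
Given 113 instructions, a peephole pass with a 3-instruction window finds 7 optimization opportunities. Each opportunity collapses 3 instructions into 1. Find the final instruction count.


Each match removes 2 instructions.
Total removed = 7 * 2 = 14
Remaining = 113 - 14 = 99

99


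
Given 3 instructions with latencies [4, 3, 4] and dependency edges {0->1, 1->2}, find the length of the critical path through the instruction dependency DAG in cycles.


Compute longest path through dependency graph: dist(Ik) = max over predecessors of dist + latency(Ik).
dist(I0) = latency 4 = 4
dist(I1) = dist(I0) + 3 = 4 + 3 = 7
dist(I2) = dist(I1) + 4 = 7 + 4 = 11
Critical path = max dist = 11

11


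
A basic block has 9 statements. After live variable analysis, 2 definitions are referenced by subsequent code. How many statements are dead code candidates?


Dead code = total statements - live definitions
= 9 - 2 = 7

7


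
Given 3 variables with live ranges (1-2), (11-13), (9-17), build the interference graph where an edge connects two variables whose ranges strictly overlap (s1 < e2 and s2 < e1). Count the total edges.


Check all pairs for overlapping intervals.
Two intervals (s1,e1) and (s2,e2) overlap if s1 < e2 and s2 < e1.
v0 (1-2) vs v1..v2: overlaps none -> 0
v1 (11-13) vs v2: overlaps v2 -> 1
Total overlapping pairs = 0 + 1 = 1

1


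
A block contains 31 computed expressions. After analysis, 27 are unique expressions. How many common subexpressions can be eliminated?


CSE count = total expressions - unique expressions
= 31 - 27 = 4

4


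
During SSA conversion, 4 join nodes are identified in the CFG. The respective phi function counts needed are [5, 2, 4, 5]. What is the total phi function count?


Total phi functions = sum of phi functions at each join node
= 5 + 2 + 4 + 5 = 16

16


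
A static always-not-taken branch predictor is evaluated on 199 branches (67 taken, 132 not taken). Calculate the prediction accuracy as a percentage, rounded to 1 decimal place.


Predictor: always-not-taken
Correct predictions = 132
Accuracy = 132 / 199 * 100 = 66.3%

66.3
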